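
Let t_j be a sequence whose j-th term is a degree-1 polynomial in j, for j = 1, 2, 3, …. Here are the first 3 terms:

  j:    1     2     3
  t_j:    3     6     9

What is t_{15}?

1st diffs: 3, 3 (constant).
So t_j = 3j.
Evaluating at j = 15 gives t_{15} = 45.

45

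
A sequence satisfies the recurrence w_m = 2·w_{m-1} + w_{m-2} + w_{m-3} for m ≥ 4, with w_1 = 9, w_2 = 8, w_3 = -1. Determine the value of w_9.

Step forward from the initial values:
w_4 = 15;  w_5 = 37;  w_6 = 88;  w_7 = 228;  w_8 = 581;  w_9 = 1478.

1478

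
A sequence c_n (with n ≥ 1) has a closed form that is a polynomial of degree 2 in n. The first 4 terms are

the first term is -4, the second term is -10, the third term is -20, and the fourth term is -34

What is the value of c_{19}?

-724

1st diffs: -6, -10, -14.
2nd diffs: -4, -4 (constant).
Newton forward-difference form: c_n = -4 + (-6)·C(n-1,1) + (-4)·C(n-1,2).
At n = 19: n-1 = 18, so c_{19} = -4 - 108 - 612 = -724.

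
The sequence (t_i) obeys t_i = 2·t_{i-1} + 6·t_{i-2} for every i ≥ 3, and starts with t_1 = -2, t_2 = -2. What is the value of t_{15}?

-73286656

Applying the relation repeatedly:
t_3 = -16  t_4 = -44  t_5 = -184  …  t_{12} = -1512128  t_{13} = -5514112  t_{14} = -20100992  t_{15} = -73286656.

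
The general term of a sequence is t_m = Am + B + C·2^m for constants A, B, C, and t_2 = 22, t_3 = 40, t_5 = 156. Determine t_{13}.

Plug in m = 2, 3, 5: 2A + B + 4C = 22; 3A + B + 8C = 40; 5A + B + 32C = 156.
Subtracting the first from the second: A + 4C = 18.
Subtracting the second from the third: 2A + 24C = 116.
Solving: C = 5, A = -2, then B = 6.
So t_m = -2·m + 6 + 5·2^m; at m=13 this is 40940.

40940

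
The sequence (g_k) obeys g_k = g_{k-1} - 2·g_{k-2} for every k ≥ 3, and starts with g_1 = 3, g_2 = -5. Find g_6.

g_3 = -11;  g_4 = -1;  g_5 = 21;  g_6 = 23.

23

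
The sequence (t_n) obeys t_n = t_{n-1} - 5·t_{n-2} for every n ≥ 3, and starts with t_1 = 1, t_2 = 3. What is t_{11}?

4753

t_3 = -2  t_4 = -17  t_5 = -7  t_6 = 78  t_7 = 113  t_8 = -277  t_9 = -842  t_{10} = 543  t_{11} = 4753.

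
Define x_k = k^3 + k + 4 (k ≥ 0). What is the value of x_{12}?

x_{12} = 1·12^3 + 1·12 + 4 = 1744.

1744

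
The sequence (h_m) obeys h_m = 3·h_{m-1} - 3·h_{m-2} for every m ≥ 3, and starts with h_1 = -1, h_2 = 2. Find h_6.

45

Applying the relation repeatedly:
h_3 = 9;  h_4 = 21;  h_5 = 36;  h_6 = 45.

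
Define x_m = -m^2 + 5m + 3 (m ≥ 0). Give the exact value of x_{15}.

x_{15} = -1·15^2 + 5·15 + 3 = -147.

-147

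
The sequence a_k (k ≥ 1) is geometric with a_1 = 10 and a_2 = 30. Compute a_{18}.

Common ratio r = 3.
a_k = 10·3^(k-1).
a_{18} = 10·3^17 = 1291401630.

1291401630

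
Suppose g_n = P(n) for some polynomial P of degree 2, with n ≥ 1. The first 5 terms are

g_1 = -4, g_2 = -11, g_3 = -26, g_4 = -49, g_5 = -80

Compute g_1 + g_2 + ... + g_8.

-676

1st diffs: -7, -15, -23, -31.
2nd diffs: -8, -8, -8 (constant).
So g_n = -4n^2 + 5n - 5.
Continuing: -119, -166, -221.
Summing n = 1..8 (8 terms) gives -676.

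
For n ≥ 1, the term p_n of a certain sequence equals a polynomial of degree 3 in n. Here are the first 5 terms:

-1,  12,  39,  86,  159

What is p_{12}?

1st diffs: 13, 27, 47, 73.
2nd diffs: 14, 20, 26.
3rd diffs: 6, 6 (constant).
Newton forward-difference form: p_n = -1 + 13·C(n-1,1) + 14·C(n-1,2) + 6·C(n-1,3).
At n = 12: n-1 = 11, so p_{12} = -1 + 143 + 770 + 990 = 1902.

1902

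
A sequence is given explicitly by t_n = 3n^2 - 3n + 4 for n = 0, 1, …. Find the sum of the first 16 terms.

Over n = 0..15: Σn = 120, Σn² = 1240.
Total = (3)·1240 + (-3)·120 + (4)·16 = 3424.

3424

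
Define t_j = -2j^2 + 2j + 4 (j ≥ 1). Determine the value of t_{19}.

t_{19} = -2·19^2 + 2·19 + 4 = -680.

-680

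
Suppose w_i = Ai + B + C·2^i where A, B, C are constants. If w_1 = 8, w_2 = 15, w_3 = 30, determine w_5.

124

Write the equations: A + B + 2C = 8; 2A + B + 4C = 15; 3A + B + 8C = 30.
Subtracting the first from the second: A + 2C = 7.
Subtracting the second from the third: A + 4C = 15.
Solving: C = 4, A = -1, then B = 1.
Therefore w_5 = -5 + 1 + 4·32 = 124.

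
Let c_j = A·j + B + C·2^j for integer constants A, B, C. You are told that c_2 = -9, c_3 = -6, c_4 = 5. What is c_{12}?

8125

Write the equations: 2A + B + 4C = -9; 3A + B + 8C = -6; 4A + B + 16C = 5.
Subtracting the first from the second: A + 4C = 3.
Subtracting the second from the third: A + 8C = 11.
Solving: C = 2, A = -5, then B = -7.
Hence c_{12} = -5·12 + (-7) + 2·4096 = 8125.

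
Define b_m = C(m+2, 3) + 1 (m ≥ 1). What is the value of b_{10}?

221

C(12, 3) = 220, so b_{10} = 221.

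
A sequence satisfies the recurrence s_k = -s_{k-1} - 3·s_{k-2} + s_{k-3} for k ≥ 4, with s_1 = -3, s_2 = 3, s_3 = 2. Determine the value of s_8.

-8

Iterate the recurrence:
s_4 = -14  s_5 = 11  s_6 = 33  s_7 = -80  s_8 = -8.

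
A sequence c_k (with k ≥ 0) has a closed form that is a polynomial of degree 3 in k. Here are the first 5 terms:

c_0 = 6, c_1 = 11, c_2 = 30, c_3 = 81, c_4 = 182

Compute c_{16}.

11846

1st diffs: 5, 19, 51, 101.
2nd diffs: 14, 32, 50.
3rd diffs: 18, 18 (constant).
Newton forward-difference form: c_k = 6 + 5·C(k,1) + 14·C(k,2) + 18·C(k,3).
At k = 16: k = 16, so c_{16} = 6 + 80 + 1680 + 10080 = 11846.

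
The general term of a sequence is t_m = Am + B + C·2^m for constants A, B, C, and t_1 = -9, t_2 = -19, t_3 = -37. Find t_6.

-267

Plug in m = 1, 2, 3: A + B + 2C = -9; 2A + B + 4C = -19; 3A + B + 8C = -37.
Subtracting the first from the second: A + 2C = -10.
Subtracting the second from the third: A + 4C = -18.
Solving: C = -4, A = -2, then B = 1.
Hence t_6 = -2·6 + 1 + (-4)·64 = -267.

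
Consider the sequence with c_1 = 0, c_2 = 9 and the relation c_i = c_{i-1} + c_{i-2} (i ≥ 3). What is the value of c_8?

Step forward from the initial values:
c_3 = 9; c_4 = 18; c_5 = 27; c_6 = 45; c_7 = 72; c_8 = 117.

117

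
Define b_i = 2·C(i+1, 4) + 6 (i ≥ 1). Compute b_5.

36

C(6, 4) = 15, so b_5 = 36.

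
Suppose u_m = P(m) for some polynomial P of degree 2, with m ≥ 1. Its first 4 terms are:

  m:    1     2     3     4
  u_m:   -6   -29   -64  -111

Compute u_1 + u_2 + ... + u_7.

-945

1st diffs: -23, -35, -47.
2nd diffs: -12, -12 (constant).
Newton forward-difference form: u_m = -6 + (-23)·C(m-1,1) + (-12)·C(m-1,2).
Continuing: -170, -241, -324.
Summing m = 1..7 (7 terms) gives -945.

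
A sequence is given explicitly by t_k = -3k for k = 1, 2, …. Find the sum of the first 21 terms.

Over k = 1..21: Σk = 231.
Total = (-3)·231 = -693.

-693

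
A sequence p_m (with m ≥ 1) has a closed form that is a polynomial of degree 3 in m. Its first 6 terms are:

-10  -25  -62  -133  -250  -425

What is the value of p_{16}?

1st diffs: -15, -37, -71, -117, -175.
2nd diffs: -22, -34, -46, -58.
3rd diffs: -12, -12, -12 (constant).
So p_m = -2m^3 + m^2 - 4m - 5.
Evaluating at m = 16 gives p_{16} = -8005.

-8005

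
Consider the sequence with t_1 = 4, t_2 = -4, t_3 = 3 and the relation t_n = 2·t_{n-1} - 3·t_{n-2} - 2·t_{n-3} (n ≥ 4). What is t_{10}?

386

Compute successive terms:
t_4 = 10;  t_5 = 19;  t_6 = 2;  t_7 = -73;  t_8 = -190;  t_9 = -165;  t_{10} = 386.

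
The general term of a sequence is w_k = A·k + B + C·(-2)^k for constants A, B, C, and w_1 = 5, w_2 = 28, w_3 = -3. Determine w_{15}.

-98223

Write the equations: A + B - 2C = 5; 2A + B + 4C = 28; 3A + B - 8C = -3.
Subtracting the first from the second: A + 6C = 23.
Subtracting the second from the third: A - 12C = -31.
Solving: C = 3, A = 5, then B = 6.
Therefore w_{15} = 75 + 6 + 3·(-32768) = -98223.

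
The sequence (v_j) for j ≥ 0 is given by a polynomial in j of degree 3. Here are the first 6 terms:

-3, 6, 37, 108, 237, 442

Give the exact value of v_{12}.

5517

1st diffs: 9, 31, 71, 129, 205.
2nd diffs: 22, 40, 58, 76.
3rd diffs: 18, 18, 18 (constant).
Newton forward-difference form: v_j = -3 + 9·C(j,1) + 22·C(j,2) + 18·C(j,3).
At j = 12: j = 12, so v_{12} = -3 + 108 + 1452 + 3960 = 5517.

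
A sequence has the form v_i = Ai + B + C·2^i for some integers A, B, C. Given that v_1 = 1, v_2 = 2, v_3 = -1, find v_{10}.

Plug in i = 1, 2, 3: A + B + 2C = 1; 2A + B + 4C = 2; 3A + B + 8C = -1.
Subtracting the first from the second: A + 2C = 1.
Subtracting the second from the third: A + 4C = -3.
Solving: C = -2, A = 5, then B = 0.
Therefore v_{10} = 50 + 0 + (-2)·1024 = -1998.

-1998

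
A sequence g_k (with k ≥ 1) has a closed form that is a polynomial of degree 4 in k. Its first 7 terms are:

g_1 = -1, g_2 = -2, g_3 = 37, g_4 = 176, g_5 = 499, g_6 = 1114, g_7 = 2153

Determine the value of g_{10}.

9494

1st diffs: -1, 39, 139, 323, 615, 1039.
2nd diffs: 40, 100, 184, 292, 424.
3rd diffs: 60, 84, 108, 132.
4th diffs: 24, 24, 24 (constant).
Newton forward-difference form: g_k = -1 + (-1)·C(k-1,1) + 40·C(k-1,2) + 60·C(k-1,3) + 24·C(k-1,4).
At k = 10: k-1 = 9, so g_{10} = -1 - 9 + 1440 + 5040 + 3024 = 9494.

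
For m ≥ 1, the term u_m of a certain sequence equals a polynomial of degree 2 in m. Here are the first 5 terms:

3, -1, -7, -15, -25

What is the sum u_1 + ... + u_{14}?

-1050

1st diffs: -4, -6, -8, -10.
2nd diffs: -2, -2, -2 (constant).
Newton forward-difference form: u_m = 3 + (-4)·C(m-1,1) + (-2)·C(m-1,2).
Continuing: …, -37, -51, -67, -85, …, u_{14} = -205.
Summing m = 1..14 (14 terms) gives -1050.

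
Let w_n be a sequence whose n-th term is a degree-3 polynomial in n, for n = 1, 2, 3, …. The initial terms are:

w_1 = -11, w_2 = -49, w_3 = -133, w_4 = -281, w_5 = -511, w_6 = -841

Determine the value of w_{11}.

-4621

1st diffs: -38, -84, -148, -230, -330.
2nd diffs: -46, -64, -82, -100.
3rd diffs: -18, -18, -18 (constant).
So w_n = -3n^3 - 5n^2 - 2n - 1.
Evaluating at n = 11 gives w_{11} = -4621.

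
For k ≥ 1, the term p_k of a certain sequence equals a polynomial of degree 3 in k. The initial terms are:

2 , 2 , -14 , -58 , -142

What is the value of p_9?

1st diffs: 0, -16, -44, -84.
2nd diffs: -16, -28, -40.
3rd diffs: -12, -12 (constant).
Newton forward-difference form: p_k = 2 + (-16)·C(k-1,2) + (-12)·C(k-1,3).
At k = 9: k-1 = 8, so p_9 = 2 - 448 - 672 = -1118.

-1118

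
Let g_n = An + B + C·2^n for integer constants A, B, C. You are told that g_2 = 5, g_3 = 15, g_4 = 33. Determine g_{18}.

The three given values yield: 2A + B + 4C = 5; 3A + B + 8C = 15; 4A + B + 16C = 33.
Subtracting the first from the second: A + 4C = 10.
Subtracting the second from the third: A + 8C = 18.
Solving: C = 2, A = 2, then B = -7.
So g_n = 2·n + (-7) + 2·2^n; at n=18 this is 524317.

524317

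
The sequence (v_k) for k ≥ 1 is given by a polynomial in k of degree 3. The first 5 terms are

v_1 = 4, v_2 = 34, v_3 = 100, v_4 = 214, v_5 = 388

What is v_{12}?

4294

1st diffs: 30, 66, 114, 174.
2nd diffs: 36, 48, 60.
3rd diffs: 12, 12 (constant).
Newton forward-difference form: v_k = 4 + 30·C(k-1,1) + 36·C(k-1,2) + 12·C(k-1,3).
At k = 12: k-1 = 11, so v_{12} = 4 + 330 + 1980 + 1980 = 4294.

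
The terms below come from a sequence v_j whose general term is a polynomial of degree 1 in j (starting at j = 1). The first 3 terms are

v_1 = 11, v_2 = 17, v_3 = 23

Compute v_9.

1st diffs: 6, 6 (constant).
So v_j = 6j + 5.
Evaluating at j = 9 gives v_9 = 59.

59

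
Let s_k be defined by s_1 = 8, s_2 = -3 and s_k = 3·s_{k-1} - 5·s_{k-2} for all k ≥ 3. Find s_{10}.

Applying the relation repeatedly:
s_3 = -49  s_4 = -132  s_5 = -151  s_6 = 207  s_7 = 1376  s_8 = 3093  s_9 = 2399  s_{10} = -8268.

-8268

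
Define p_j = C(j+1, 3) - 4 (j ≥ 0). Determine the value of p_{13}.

360

C(14, 3) = 364, so p_{13} = 360.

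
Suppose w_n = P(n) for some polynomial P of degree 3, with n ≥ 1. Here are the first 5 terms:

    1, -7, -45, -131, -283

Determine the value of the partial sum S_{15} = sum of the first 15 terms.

1st diffs: -8, -38, -86, -152.
2nd diffs: -30, -48, -66.
3rd diffs: -18, -18 (constant).
Newton forward-difference form: w_n = 1 + (-8)·C(n-1,1) + (-30)·C(n-1,2) + (-18)·C(n-1,3).
Continuing: …, -519, -857, -1315, -1911, …, w_{15} = -9393.
Summing n = 1..15 (15 terms) gives -39045.

-39045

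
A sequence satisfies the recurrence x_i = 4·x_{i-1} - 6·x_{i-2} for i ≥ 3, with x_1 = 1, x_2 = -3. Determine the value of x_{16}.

Iterate the recurrence:
x_3 = -18;  x_4 = -54;  x_5 = -108;  …;  x_{13} = -126144;  x_{14} = -416448;  x_{15} = -908928;  x_{16} = -1137024.

-1137024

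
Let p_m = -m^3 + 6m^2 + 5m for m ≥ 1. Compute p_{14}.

p_{14} = -1·14^3 + 6·14^2 + 5·14 = -1498.

-1498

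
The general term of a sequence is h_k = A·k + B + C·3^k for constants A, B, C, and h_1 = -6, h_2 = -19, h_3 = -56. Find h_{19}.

-2324522952

Plug in k = 1, 2, 3: A + B + 3C = -6; 2A + B + 9C = -19; 3A + B + 27C = -56.
Subtracting the first from the second: A + 6C = -13.
Subtracting the second from the third: A + 18C = -37.
Solving: C = -2, A = -1, then B = 1.
Hence h_{19} = -1·19 + 1 + (-2)·1162261467 = -2324522952.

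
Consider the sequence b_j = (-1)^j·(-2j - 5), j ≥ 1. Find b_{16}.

-37

(-1)^16 = 1; -2j - 5 at j=16 is -37; so b_{16} = -37.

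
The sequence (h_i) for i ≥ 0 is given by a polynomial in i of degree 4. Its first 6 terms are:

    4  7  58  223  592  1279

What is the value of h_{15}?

1st diffs: 3, 51, 165, 369, 687.
2nd diffs: 48, 114, 204, 318.
3rd diffs: 66, 90, 114.
4th diffs: 24, 24 (constant).
So h_i = i^4 + 5i^3 + 2i^2 - 5i + 4.
Evaluating at i = 15 gives h_{15} = 67879.

67879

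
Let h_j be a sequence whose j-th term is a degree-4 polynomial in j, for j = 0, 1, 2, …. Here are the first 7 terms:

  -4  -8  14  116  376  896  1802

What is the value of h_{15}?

1st diffs: -4, 22, 102, 260, 520, 906.
2nd diffs: 26, 80, 158, 260, 386.
3rd diffs: 54, 78, 102, 126.
4th diffs: 24, 24, 24 (constant).
Newton forward-difference form: h_j = -4 + (-4)·C(j,1) + 26·C(j,2) + 54·C(j,3) + 24·C(j,4).
At j = 15: j = 15, so h_{15} = -4 - 60 + 2730 + 24570 + 32760 = 59996.

59996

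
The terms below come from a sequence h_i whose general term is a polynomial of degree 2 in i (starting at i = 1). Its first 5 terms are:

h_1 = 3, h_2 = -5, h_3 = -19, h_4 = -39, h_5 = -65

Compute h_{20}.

-1175

1st diffs: -8, -14, -20, -26.
2nd diffs: -6, -6, -6 (constant).
Newton forward-difference form: h_i = 3 + (-8)·C(i-1,1) + (-6)·C(i-1,2).
At i = 20: i-1 = 19, so h_{20} = 3 - 152 - 1026 = -1175.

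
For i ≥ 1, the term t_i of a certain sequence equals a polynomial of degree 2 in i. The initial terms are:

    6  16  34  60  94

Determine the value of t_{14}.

760

1st diffs: 10, 18, 26, 34.
2nd diffs: 8, 8, 8 (constant).
Newton forward-difference form: t_i = 6 + 10·C(i-1,1) + 8·C(i-1,2).
At i = 14: i-1 = 13, so t_{14} = 6 + 130 + 624 = 760.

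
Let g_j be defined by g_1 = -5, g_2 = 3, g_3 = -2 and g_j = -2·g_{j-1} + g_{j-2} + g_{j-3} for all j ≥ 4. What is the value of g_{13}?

g_4 = 2; g_5 = -3; g_6 = 6; g_7 = -13; g_8 = 29; g_9 = -65; g_{10} = 146; g_{11} = -328; g_{12} = 737; g_{13} = -1656.

-1656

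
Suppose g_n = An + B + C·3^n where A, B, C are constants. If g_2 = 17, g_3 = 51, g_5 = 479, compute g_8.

Write the equations: 2A + B + 9C = 17; 3A + B + 27C = 51; 5A + B + 243C = 479.
Subtracting the first from the second: A + 18C = 34.
Subtracting the second from the third: 2A + 216C = 428.
Solving: C = 2, A = -2, then B = 3.
Hence g_8 = -2·8 + 3 + 2·6561 = 13109.

13109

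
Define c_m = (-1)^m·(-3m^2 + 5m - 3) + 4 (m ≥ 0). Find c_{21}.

1225

(-1)^21 = -1; -3m^2 + 5m - 3 at m=21 is -1221; so c_{21} = 1225.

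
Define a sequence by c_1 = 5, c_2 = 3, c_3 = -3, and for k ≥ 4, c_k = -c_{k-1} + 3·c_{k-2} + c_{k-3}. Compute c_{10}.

Compute successive terms:
c_4 = 17, c_5 = -23, c_6 = 71, c_7 = -123, c_8 = 313, c_9 = -611, c_{10} = 1427.

1427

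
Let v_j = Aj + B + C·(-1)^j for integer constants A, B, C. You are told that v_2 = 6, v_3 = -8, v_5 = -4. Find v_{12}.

At j = 2, 3, 5: 2A + B + C = 6; 3A + B - C = -8; 5A + B - C = -4.
Subtracting the first from the second: A - 2C = -14.
Subtracting the second from the third: 2A = 4.
Solving: C = 8, A = 2, then B = -6.
So v_j = 2·j + (-6) + 8·(-1)^j; at j=12 this is 26.

26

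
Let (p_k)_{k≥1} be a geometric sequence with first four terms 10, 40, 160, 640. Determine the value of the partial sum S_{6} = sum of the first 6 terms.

Common ratio r = 4.
p_k = 10·4^(k-1).
S = 10·(4^6 - 1)/(4 - 1) = 10·(4096 - 1)/(3) = 13650.

13650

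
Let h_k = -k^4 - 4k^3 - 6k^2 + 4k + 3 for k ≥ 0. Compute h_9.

-9924

h_9 = -1·9^4 - 4·9^3 - 6·9^2 + 4·9 + 3 = -9924.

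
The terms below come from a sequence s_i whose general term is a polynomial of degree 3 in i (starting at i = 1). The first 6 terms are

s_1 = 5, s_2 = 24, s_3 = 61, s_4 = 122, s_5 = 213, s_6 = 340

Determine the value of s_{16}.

1st diffs: 19, 37, 61, 91, 127.
2nd diffs: 18, 24, 30, 36.
3rd diffs: 6, 6, 6 (constant).
So s_i = i^3 + 3i^2 + 3i - 2.
Evaluating at i = 16 gives s_{16} = 4910.

4910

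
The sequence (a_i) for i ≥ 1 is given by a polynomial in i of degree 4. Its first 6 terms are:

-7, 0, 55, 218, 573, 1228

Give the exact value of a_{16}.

1st diffs: 7, 55, 163, 355, 655.
2nd diffs: 48, 108, 192, 300.
3rd diffs: 60, 84, 108.
4th diffs: 24, 24 (constant).
Newton forward-difference form: a_i = -7 + 7·C(i-1,1) + 48·C(i-1,2) + 60·C(i-1,3) + 24·C(i-1,4).
At i = 16: i-1 = 15, so a_{16} = -7 + 105 + 5040 + 27300 + 32760 = 65198.

65198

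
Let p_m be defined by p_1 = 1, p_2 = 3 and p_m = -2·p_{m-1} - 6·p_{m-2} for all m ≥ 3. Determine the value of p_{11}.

p_3 = -12; p_4 = 6; p_5 = 60; p_6 = -156; p_7 = -48; p_8 = 1032; p_9 = -1776; p_{10} = -2640; p_{11} = 15936.

15936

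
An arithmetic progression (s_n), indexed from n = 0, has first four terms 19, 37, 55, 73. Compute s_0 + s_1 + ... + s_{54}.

Common difference d = 18.
s_n = 19 + (n - 0)·18.
s_{54} = 991; S = 55·(19 + 991)/2 = 27775.

27775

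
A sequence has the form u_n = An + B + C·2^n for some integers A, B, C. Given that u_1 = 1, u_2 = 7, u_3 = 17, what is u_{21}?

Write the equations: A + B + 2C = 1; 2A + B + 4C = 7; 3A + B + 8C = 17.
Subtracting the first from the second: A + 2C = 6.
Subtracting the second from the third: A + 4C = 10.
Solving: C = 2, A = 2, then B = -5.
So u_n = 2·n + (-5) + 2·2^n; at n=21 this is 4194341.

4194341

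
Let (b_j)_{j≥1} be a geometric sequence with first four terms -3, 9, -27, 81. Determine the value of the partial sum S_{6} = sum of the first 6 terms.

546

Common ratio r = -3.
b_j = (-3)·(-3)^(j-1).
S = (-3)·((-3)^6 - 1)/(-3 - 1) = (-3)·(729 - 1)/(-4) = 546.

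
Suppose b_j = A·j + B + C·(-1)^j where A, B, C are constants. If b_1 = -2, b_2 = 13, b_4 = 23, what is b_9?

Write the equations: A + B - C = -2; 2A + B + C = 13; 4A + B + C = 23.
Subtracting the first from the second: A + 2C = 15.
Subtracting the second from the third: 2A = 10.
Solving: C = 5, A = 5, then B = -2.
So b_j = 5·j + (-2) + 5·(-1)^j; at j=9 this is 38.

38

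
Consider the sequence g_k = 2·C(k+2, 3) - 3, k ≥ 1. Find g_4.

37

C(6, 3) = 20, so g_4 = 37.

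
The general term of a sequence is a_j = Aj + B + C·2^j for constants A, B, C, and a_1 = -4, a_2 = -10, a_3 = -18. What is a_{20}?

-1048654

Plug in j = 1, 2, 3: A + B + 2C = -4; 2A + B + 4C = -10; 3A + B + 8C = -18.
Subtracting the first from the second: A + 2C = -6.
Subtracting the second from the third: A + 4C = -8.
Solving: C = -1, A = -4, then B = 2.
Hence a_{20} = -4·20 + 2 + (-1)·1048576 = -1048654.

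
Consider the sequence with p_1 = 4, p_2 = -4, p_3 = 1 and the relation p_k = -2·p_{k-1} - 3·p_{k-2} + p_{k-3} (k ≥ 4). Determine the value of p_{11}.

Compute successive terms:
p_4 = 14, p_5 = -35, p_6 = 29, p_7 = 61, p_8 = -244, p_9 = 334, p_{10} = 125, p_{11} = -1496.

-1496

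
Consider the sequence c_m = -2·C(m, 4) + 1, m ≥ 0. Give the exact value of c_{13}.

C(13, 4) = 715, so c_{13} = -1429.

-1429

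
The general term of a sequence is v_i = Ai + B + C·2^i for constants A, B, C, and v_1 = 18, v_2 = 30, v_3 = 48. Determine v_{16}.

The three given values yield: A + B + 2C = 18; 2A + B + 4C = 30; 3A + B + 8C = 48.
Subtracting the first from the second: A + 2C = 12.
Subtracting the second from the third: A + 4C = 18.
Solving: C = 3, A = 6, then B = 6.
So v_i = 6·i + 6 + 3·2^i; at i=16 this is 196710.

196710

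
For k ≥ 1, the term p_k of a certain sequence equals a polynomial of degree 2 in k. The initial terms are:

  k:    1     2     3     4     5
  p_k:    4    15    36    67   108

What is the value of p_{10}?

463

1st diffs: 11, 21, 31, 41.
2nd diffs: 10, 10, 10 (constant).
Newton forward-difference form: p_k = 4 + 11·C(k-1,1) + 10·C(k-1,2).
At k = 10: k-1 = 9, so p_{10} = 4 + 99 + 360 = 463.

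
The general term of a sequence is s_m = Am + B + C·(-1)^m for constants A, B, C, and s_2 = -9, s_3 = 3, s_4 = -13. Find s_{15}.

The three given values yield: 2A + B + C = -9; 3A + B - C = 3; 4A + B + C = -13.
Subtracting the first from the second: A - 2C = 12.
Subtracting the second from the third: A + 2C = -16.
Solving: C = -7, A = -2, then B = 2.
Therefore s_{15} = -30 + 2 + (-7)·(-1) = -21.

-21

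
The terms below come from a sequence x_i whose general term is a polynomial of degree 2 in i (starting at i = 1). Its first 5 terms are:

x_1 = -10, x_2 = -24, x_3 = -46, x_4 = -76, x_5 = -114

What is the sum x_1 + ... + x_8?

-920

1st diffs: -14, -22, -30, -38.
2nd diffs: -8, -8, -8 (constant).
Newton forward-difference form: x_i = -10 + (-14)·C(i-1,1) + (-8)·C(i-1,2).
Continuing: -160, -214, -276.
Summing i = 1..8 (8 terms) gives -920.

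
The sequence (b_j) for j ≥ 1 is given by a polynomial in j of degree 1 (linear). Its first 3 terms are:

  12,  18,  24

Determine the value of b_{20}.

1st diffs: 6, 6 (constant).
So b_j = 6j + 6.
Evaluating at j = 20 gives b_{20} = 126.

126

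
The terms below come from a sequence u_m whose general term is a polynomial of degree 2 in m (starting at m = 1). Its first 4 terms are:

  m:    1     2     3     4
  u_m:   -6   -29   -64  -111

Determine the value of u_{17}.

1st diffs: -23, -35, -47.
2nd diffs: -12, -12 (constant).
Newton forward-difference form: u_m = -6 + (-23)·C(m-1,1) + (-12)·C(m-1,2).
At m = 17: m-1 = 16, so u_{17} = -6 - 368 - 1440 = -1814.

-1814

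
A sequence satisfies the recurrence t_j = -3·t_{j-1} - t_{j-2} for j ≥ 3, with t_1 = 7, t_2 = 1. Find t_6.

202

Compute successive terms:
t_3 = -10;  t_4 = 29;  t_5 = -77;  t_6 = 202.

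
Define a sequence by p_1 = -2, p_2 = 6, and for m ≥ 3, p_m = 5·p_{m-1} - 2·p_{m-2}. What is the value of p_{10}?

p_3 = 34, p_4 = 158, p_5 = 722, p_6 = 3294, p_7 = 15026, p_8 = 68542, p_9 = 312658, p_{10} = 1426206.

1426206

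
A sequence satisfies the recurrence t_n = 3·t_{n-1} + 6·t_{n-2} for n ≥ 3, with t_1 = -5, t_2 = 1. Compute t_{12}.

Step forward from the initial values:
t_3 = -27  t_4 = -75  t_5 = -387  t_6 = -1611  t_7 = -7155  t_8 = -31131  t_9 = -136323  t_{10} = -595755  t_{11} = -2605203  t_{12} = -11390139.

-11390139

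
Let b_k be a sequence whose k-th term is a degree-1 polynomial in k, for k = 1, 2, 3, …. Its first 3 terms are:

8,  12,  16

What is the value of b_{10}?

1st diffs: 4, 4 (constant).
So b_k = 4k + 4.
Evaluating at k = 10 gives b_{10} = 44.

44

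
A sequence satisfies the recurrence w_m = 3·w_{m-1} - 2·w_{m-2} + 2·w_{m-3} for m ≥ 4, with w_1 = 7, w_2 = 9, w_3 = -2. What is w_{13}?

-8388

w_4 = -10;  w_5 = -8;  w_6 = -8;  w_7 = -28;  w_8 = -84;  w_9 = -212;  w_{10} = -524;  w_{11} = -1316;  w_{12} = -3324;  w_{13} = -8388.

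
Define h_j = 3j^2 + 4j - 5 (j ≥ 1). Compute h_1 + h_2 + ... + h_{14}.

3395

Over j = 1..14: Σj = 105, Σj² = 1015.
Total = (3)·1015 + (4)·105 + (-5)·14 = 3395.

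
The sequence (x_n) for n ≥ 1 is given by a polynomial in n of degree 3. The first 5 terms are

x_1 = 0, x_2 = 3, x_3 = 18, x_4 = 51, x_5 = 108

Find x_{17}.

1st diffs: 3, 15, 33, 57.
2nd diffs: 12, 18, 24.
3rd diffs: 6, 6 (constant).
So x_n = n^3 - 4n + 3.
Evaluating at n = 17 gives x_{17} = 4848.

4848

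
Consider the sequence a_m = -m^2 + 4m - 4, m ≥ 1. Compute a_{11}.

a_{11} = -1·11^2 + 4·11 - 4 = -81.

-81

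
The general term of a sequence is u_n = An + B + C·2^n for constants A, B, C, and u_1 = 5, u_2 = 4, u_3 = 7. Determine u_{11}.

Write the equations: A + B + 2C = 5; 2A + B + 4C = 4; 3A + B + 8C = 7.
Subtracting the first from the second: A + 2C = -1.
Subtracting the second from the third: A + 4C = 3.
Solving: C = 2, A = -5, then B = 6.
Hence u_{11} = -5·11 + 6 + 2·2048 = 4047.

4047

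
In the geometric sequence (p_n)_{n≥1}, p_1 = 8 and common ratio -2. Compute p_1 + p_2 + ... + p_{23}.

p_n = 8·(-2)^(n-1).
S = 8·((-2)^23 - 1)/(-2 - 1) = 8·(-8388608 - 1)/(-3) = 22369624.

22369624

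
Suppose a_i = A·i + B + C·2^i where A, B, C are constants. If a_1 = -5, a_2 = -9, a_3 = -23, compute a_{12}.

Write the equations: A + B + 2C = -5; 2A + B + 4C = -9; 3A + B + 8C = -23.
Subtracting the first from the second: A + 2C = -4.
Subtracting the second from the third: A + 4C = -14.
Solving: C = -5, A = 6, then B = -1.
Therefore a_{12} = 72 + (-1) + (-5)·4096 = -20409.

-20409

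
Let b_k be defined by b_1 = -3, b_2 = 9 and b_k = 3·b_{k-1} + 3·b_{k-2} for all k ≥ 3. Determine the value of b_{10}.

Compute successive terms:
b_3 = 18, b_4 = 81, b_5 = 297, b_6 = 1134, b_7 = 4293, b_8 = 16281, b_9 = 61722, b_{10} = 234009.

234009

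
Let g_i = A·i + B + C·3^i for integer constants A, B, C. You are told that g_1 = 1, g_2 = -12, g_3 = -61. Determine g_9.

The three given values yield: A + B + 3C = 1; 2A + B + 9C = -12; 3A + B + 27C = -61.
Subtracting the first from the second: A + 6C = -13.
Subtracting the second from the third: A + 18C = -49.
Solving: C = -3, A = 5, then B = 5.
So g_i = 5·i + 5 + (-3)·3^i; at i=9 this is -58999.

-58999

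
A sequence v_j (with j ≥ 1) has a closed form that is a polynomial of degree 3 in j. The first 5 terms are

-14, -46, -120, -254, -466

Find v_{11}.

1st diffs: -32, -74, -134, -212.
2nd diffs: -42, -60, -78.
3rd diffs: -18, -18 (constant).
Newton forward-difference form: v_j = -14 + (-32)·C(j-1,1) + (-42)·C(j-1,2) + (-18)·C(j-1,3).
At j = 11: j-1 = 10, so v_{11} = -14 - 320 - 1890 - 2160 = -4384.

-4384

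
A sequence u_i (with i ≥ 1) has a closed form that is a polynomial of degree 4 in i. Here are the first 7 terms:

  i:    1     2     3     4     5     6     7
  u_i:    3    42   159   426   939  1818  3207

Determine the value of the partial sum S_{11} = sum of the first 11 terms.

49896

1st diffs: 39, 117, 267, 513, 879, 1389.
2nd diffs: 78, 150, 246, 366, 510.
3rd diffs: 72, 96, 120, 144.
4th diffs: 24, 24, 24 (constant).
Newton forward-difference form: u_i = 3 + 39·C(i-1,1) + 78·C(i-1,2) + 72·C(i-1,3) + 24·C(i-1,4).
Continuing: 5274, 8211, 12234, 17583.
Summing i = 1..11 (11 terms) gives 49896.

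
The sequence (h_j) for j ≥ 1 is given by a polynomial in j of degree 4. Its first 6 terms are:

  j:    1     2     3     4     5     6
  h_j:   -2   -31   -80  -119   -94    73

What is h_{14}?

1st diffs: -29, -49, -39, 25, 167.
2nd diffs: -20, 10, 64, 142.
3rd diffs: 30, 54, 78.
4th diffs: 24, 24 (constant).
So h_j = j^4 - 5j^3 - 5j^2 + 6j + 1.
Evaluating at j = 14 gives h_{14} = 23801.

23801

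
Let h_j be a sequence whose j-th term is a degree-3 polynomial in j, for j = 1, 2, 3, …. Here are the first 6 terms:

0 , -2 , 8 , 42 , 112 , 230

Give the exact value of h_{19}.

1st diffs: -2, 10, 34, 70, 118.
2nd diffs: 12, 24, 36, 48.
3rd diffs: 12, 12, 12 (constant).
So h_j = 2j^3 - 6j^2 + 2j + 2.
Evaluating at j = 19 gives h_{19} = 11592.

11592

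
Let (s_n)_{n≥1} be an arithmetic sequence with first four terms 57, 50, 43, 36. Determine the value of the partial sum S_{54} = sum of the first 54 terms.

Common difference d = -7.
s_n = 57 + (n - 1)·(-7).
s_{54} = -314; S = 54·(57 + (-314))/2 = -6939.

-6939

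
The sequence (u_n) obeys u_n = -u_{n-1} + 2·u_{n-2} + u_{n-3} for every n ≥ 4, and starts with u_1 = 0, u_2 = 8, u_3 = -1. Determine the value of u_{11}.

-617

u_4 = 17; u_5 = -11; u_6 = 44; u_7 = -49; u_8 = 126; u_9 = -180; u_{10} = 383; u_{11} = -617.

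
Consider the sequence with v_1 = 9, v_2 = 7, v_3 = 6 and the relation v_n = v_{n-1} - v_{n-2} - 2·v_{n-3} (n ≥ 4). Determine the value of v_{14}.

Applying the relation repeatedly:
v_4 = -19; v_5 = -39; v_6 = -32; …; v_{11} = -555; v_{12} = -832; v_{13} = -135; v_{14} = 1807.

1807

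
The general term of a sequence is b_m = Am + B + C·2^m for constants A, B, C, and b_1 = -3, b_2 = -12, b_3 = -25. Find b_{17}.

At m = 1, 2, 3: A + B + 2C = -3; 2A + B + 4C = -12; 3A + B + 8C = -25.
Subtracting the first from the second: A + 2C = -9.
Subtracting the second from the third: A + 4C = -13.
Solving: C = -2, A = -5, then B = 6.
Therefore b_{17} = -85 + 6 + (-2)·131072 = -262223.

-262223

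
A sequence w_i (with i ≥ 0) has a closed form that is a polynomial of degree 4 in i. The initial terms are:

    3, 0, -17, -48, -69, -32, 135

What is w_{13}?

16032

1st diffs: -3, -17, -31, -21, 37, 167.
2nd diffs: -14, -14, 10, 58, 130.
3rd diffs: 0, 24, 48, 72.
4th diffs: 24, 24, 24 (constant).
Newton forward-difference form: w_i = 3 + (-3)·C(i,1) + (-14)·C(i,2) + 24·C(i,4).
At i = 13: i = 13, so w_{13} = 3 - 39 - 1092 + 17160 = 16032.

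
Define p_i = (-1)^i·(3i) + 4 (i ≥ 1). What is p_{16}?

52

(-1)^16 = 1; 3i at i=16 is 48; so p_{16} = 52.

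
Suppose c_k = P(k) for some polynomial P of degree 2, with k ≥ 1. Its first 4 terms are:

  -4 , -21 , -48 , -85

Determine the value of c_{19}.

-1840

1st diffs: -17, -27, -37.
2nd diffs: -10, -10 (constant).
Newton forward-difference form: c_k = -4 + (-17)·C(k-1,1) + (-10)·C(k-1,2).
At k = 19: k-1 = 18, so c_{19} = -4 - 306 - 1530 = -1840.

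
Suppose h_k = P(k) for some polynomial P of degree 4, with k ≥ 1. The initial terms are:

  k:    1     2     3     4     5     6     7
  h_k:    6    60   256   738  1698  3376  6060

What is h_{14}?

87288

1st diffs: 54, 196, 482, 960, 1678, 2684.
2nd diffs: 142, 286, 478, 718, 1006.
3rd diffs: 144, 192, 240, 288.
4th diffs: 48, 48, 48 (constant).
So h_k = 2k^4 + 4k^3 - 3k^2 + 5k - 2.
Evaluating at k = 14 gives h_{14} = 87288.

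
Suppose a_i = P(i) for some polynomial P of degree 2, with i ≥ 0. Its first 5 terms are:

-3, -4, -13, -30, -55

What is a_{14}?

-745

1st diffs: -1, -9, -17, -25.
2nd diffs: -8, -8, -8 (constant).
So a_i = -4i^2 + 3i - 3.
Evaluating at i = 14 gives a_{14} = -745.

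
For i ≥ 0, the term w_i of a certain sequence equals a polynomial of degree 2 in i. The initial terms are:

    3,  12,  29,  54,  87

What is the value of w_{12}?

1st diffs: 9, 17, 25, 33.
2nd diffs: 8, 8, 8 (constant).
Newton forward-difference form: w_i = 3 + 9·C(i,1) + 8·C(i,2).
At i = 12: i = 12, so w_{12} = 3 + 108 + 528 = 639.

639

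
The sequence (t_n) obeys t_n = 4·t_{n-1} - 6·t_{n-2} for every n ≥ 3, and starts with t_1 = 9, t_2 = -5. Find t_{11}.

85600

Compute successive terms:
t_3 = -74;  t_4 = -266;  t_5 = -620;  t_6 = -884;  t_7 = 184;  t_8 = 6040;  t_9 = 23056;  t_{10} = 55984;  t_{11} = 85600.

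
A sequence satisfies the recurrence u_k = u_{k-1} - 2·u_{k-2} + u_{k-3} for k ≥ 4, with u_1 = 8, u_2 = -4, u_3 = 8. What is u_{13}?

Step forward from the initial values:
u_4 = 24, u_5 = 4, u_6 = -36, u_7 = -20, u_8 = 56, u_9 = 60, u_{10} = -72, u_{11} = -136, u_{12} = 68, u_{13} = 268.

268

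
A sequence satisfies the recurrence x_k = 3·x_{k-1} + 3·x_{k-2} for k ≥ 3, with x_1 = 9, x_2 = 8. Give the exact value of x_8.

Compute successive terms:
x_3 = 51, x_4 = 177, x_5 = 684, x_6 = 2583, x_7 = 9801, x_8 = 37152.

37152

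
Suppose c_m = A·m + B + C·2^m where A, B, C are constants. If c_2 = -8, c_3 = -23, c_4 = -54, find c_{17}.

Write the equations: 2A + B + 4C = -8; 3A + B + 8C = -23; 4A + B + 16C = -54.
Subtracting the first from the second: A + 4C = -15.
Subtracting the second from the third: A + 8C = -31.
Solving: C = -4, A = 1, then B = 6.
Therefore c_{17} = 17 + 6 + (-4)·131072 = -524265.

-524265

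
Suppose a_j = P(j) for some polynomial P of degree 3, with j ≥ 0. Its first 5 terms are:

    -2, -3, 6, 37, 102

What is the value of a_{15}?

6493

1st diffs: -1, 9, 31, 65.
2nd diffs: 10, 22, 34.
3rd diffs: 12, 12 (constant).
Newton forward-difference form: a_j = -2 + (-1)·C(j,1) + 10·C(j,2) + 12·C(j,3).
At j = 15: j = 15, so a_{15} = -2 - 15 + 1050 + 5460 = 6493.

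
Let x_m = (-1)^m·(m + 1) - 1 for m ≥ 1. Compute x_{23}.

(-1)^23 = -1; m + 1 at m=23 is 24; so x_{23} = -25.

-25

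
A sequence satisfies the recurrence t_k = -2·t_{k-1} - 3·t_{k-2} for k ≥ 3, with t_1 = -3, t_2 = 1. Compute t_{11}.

679

Applying the relation repeatedly:
t_3 = 7;  t_4 = -17;  t_5 = 13;  t_6 = 25;  t_7 = -89;  t_8 = 103;  t_9 = 61;  t_{10} = -431;  t_{11} = 679.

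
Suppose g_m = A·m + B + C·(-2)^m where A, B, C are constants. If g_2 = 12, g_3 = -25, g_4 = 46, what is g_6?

Write the equations: 2A + B + 4C = 12; 3A + B - 8C = -25; 4A + B + 16C = 46.
Subtracting the first from the second: A - 12C = -37.
Subtracting the second from the third: A + 24C = 71.
Solving: C = 3, A = -1, then B = 2.
Hence g_6 = -1·6 + 2 + 3·64 = 188.

188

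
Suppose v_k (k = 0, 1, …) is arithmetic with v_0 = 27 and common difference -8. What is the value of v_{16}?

v_k = 27 + (k - 0)·(-8).
v_{16} = 27 + 16·(-8) = -101.

-101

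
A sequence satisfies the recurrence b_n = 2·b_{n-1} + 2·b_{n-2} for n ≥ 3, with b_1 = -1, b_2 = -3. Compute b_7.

Applying the relation repeatedly:
b_3 = -8;  b_4 = -22;  b_5 = -60;  b_6 = -164;  b_7 = -448.

-448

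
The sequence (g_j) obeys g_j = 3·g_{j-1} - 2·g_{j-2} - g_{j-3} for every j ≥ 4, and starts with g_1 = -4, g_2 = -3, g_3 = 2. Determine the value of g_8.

372

Applying the relation repeatedly:
g_4 = 16  g_5 = 47  g_6 = 107  g_7 = 211  g_8 = 372.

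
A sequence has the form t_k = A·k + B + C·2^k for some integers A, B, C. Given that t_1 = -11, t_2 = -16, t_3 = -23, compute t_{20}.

The three given values yield: A + B + 2C = -11; 2A + B + 4C = -16; 3A + B + 8C = -23.
Subtracting the first from the second: A + 2C = -5.
Subtracting the second from the third: A + 4C = -7.
Solving: C = -1, A = -3, then B = -6.
So t_k = -3·k + (-6) + (-1)·2^k; at k=20 this is -1048642.

-1048642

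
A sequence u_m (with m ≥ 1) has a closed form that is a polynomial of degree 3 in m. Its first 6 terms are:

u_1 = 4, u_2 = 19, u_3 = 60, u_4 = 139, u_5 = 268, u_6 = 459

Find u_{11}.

2764

1st diffs: 15, 41, 79, 129, 191.
2nd diffs: 26, 38, 50, 62.
3rd diffs: 12, 12, 12 (constant).
Newton forward-difference form: u_m = 4 + 15·C(m-1,1) + 26·C(m-1,2) + 12·C(m-1,3).
At m = 11: m-1 = 10, so u_{11} = 4 + 150 + 1170 + 1440 = 2764.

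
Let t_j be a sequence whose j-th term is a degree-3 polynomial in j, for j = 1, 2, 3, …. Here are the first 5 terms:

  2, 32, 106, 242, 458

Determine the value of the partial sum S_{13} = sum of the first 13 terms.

27820

1st diffs: 30, 74, 136, 216.
2nd diffs: 44, 62, 80.
3rd diffs: 18, 18 (constant).
Newton forward-difference form: t_j = 2 + 30·C(j-1,1) + 44·C(j-1,2) + 18·C(j-1,3).
Continuing: …, 772, 1202, 1766, 2482, …, t_{13} = 7226.
Summing j = 1..13 (13 terms) gives 27820.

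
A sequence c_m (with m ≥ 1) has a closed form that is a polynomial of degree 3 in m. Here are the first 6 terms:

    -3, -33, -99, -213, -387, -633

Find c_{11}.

-3363

1st diffs: -30, -66, -114, -174, -246.
2nd diffs: -36, -48, -60, -72.
3rd diffs: -12, -12, -12 (constant).
Newton forward-difference form: c_m = -3 + (-30)·C(m-1,1) + (-36)·C(m-1,2) + (-12)·C(m-1,3).
At m = 11: m-1 = 10, so c_{11} = -3 - 300 - 1620 - 1440 = -3363.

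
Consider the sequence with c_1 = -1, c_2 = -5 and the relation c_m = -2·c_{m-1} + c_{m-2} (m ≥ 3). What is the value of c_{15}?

370449

Compute successive terms:
c_3 = 9  c_4 = -23  c_5 = 55  …  c_{12} = -26327  c_{13} = 63559  c_{14} = -153445  c_{15} = 370449.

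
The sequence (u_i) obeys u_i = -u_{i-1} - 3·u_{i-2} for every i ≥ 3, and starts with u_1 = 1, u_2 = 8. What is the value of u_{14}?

-4312

Step forward from the initial values:
u_3 = -11; u_4 = -13; u_5 = 46; …; u_{11} = -26; u_{12} = 2117; u_{13} = -2039; u_{14} = -4312.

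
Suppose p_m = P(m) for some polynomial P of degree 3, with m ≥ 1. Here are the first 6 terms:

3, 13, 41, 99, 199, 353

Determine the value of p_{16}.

1st diffs: 10, 28, 58, 100, 154.
2nd diffs: 18, 30, 42, 54.
3rd diffs: 12, 12, 12 (constant).
Newton forward-difference form: p_m = 3 + 10·C(m-1,1) + 18·C(m-1,2) + 12·C(m-1,3).
At m = 16: m-1 = 15, so p_{16} = 3 + 150 + 1890 + 5460 = 7503.

7503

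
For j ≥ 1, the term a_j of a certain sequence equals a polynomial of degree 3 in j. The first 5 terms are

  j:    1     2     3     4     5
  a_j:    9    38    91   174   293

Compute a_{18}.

7846

1st diffs: 29, 53, 83, 119.
2nd diffs: 24, 30, 36.
3rd diffs: 6, 6 (constant).
Newton forward-difference form: a_j = 9 + 29·C(j-1,1) + 24·C(j-1,2) + 6·C(j-1,3).
At j = 18: j-1 = 17, so a_{18} = 9 + 493 + 3264 + 4080 = 7846.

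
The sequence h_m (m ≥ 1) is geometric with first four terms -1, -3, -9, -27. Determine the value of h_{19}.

Common ratio r = 3.
h_m = (-1)·3^(m-1).
h_{19} = (-1)·3^18 = -387420489.

-387420489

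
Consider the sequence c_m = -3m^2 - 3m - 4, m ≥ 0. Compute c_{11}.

-400

c_{11} = -3·11^2 - 3·11 - 4 = -400.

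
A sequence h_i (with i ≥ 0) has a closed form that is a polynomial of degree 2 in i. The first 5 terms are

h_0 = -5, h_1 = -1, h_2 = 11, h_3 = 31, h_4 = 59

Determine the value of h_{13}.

1st diffs: 4, 12, 20, 28.
2nd diffs: 8, 8, 8 (constant).
Newton forward-difference form: h_i = -5 + 4·C(i,1) + 8·C(i,2).
At i = 13: i = 13, so h_{13} = -5 + 52 + 624 = 671.

671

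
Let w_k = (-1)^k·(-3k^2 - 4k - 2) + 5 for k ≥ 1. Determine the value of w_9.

(-1)^9 = -1; -3k^2 - 4k - 2 at k=9 is -281; so w_9 = 286.

286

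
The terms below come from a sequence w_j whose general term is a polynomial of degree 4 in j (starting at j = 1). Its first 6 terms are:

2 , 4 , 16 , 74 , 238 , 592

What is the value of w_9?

3994

1st diffs: 2, 12, 58, 164, 354.
2nd diffs: 10, 46, 106, 190.
3rd diffs: 36, 60, 84.
4th diffs: 24, 24 (constant).
So w_j = j^4 - 4j^3 + 4j^2 + 3j - 2.
Evaluating at j = 9 gives w_9 = 3994.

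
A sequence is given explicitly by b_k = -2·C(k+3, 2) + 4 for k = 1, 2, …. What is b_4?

-38

C(7, 2) = 21, so b_4 = -38.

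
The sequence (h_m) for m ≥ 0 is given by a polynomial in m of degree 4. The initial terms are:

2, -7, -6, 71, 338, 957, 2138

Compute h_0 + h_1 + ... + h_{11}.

72316

1st diffs: -9, 1, 77, 267, 619, 1181.
2nd diffs: 10, 76, 190, 352, 562.
3rd diffs: 66, 114, 162, 210.
4th diffs: 48, 48, 48 (constant).
Newton forward-difference form: h_m = 2 + (-9)·C(m,1) + 10·C(m,2) + 66·C(m,3) + 48·C(m,4).
Continuing: …, 4139, 7266, 11873, 18362, …, h_{11} = 27183.
Summing m = 0..11 (12 terms) gives 72316.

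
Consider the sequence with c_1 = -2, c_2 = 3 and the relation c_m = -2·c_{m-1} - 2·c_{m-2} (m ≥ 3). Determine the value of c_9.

c_3 = -2  c_4 = -2  c_5 = 8  c_6 = -12  c_7 = 8  c_8 = 8  c_9 = -32.

-32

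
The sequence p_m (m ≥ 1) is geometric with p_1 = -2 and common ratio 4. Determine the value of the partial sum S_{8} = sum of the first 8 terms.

-43690

p_m = (-2)·4^(m-1).
S = (-2)·(4^8 - 1)/(4 - 1) = (-2)·(65536 - 1)/(3) = -43690.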